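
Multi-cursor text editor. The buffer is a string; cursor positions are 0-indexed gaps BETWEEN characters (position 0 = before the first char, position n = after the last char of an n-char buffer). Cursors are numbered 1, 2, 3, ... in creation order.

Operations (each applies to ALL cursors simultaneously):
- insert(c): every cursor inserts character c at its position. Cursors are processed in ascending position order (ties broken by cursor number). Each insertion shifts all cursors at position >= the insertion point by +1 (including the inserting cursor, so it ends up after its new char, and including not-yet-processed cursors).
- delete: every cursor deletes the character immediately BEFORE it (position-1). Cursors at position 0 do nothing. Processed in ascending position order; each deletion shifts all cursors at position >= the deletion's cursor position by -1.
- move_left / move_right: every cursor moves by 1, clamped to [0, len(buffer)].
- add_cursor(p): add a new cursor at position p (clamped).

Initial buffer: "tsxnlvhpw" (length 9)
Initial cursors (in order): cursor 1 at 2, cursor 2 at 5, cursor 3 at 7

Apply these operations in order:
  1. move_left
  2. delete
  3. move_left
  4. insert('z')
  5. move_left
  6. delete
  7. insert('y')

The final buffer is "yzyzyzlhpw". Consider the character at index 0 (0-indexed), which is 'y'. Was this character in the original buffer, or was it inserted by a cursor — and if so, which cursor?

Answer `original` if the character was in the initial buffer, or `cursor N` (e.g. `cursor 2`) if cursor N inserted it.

Answer: cursor 1

Derivation:
After op 1 (move_left): buffer="tsxnlvhpw" (len 9), cursors c1@1 c2@4 c3@6, authorship .........
After op 2 (delete): buffer="sxlhpw" (len 6), cursors c1@0 c2@2 c3@3, authorship ......
After op 3 (move_left): buffer="sxlhpw" (len 6), cursors c1@0 c2@1 c3@2, authorship ......
After op 4 (insert('z')): buffer="zszxzlhpw" (len 9), cursors c1@1 c2@3 c3@5, authorship 1.2.3....
After op 5 (move_left): buffer="zszxzlhpw" (len 9), cursors c1@0 c2@2 c3@4, authorship 1.2.3....
After op 6 (delete): buffer="zzzlhpw" (len 7), cursors c1@0 c2@1 c3@2, authorship 123....
After op 7 (insert('y')): buffer="yzyzyzlhpw" (len 10), cursors c1@1 c2@3 c3@5, authorship 112233....
Authorship (.=original, N=cursor N): 1 1 2 2 3 3 . . . .
Index 0: author = 1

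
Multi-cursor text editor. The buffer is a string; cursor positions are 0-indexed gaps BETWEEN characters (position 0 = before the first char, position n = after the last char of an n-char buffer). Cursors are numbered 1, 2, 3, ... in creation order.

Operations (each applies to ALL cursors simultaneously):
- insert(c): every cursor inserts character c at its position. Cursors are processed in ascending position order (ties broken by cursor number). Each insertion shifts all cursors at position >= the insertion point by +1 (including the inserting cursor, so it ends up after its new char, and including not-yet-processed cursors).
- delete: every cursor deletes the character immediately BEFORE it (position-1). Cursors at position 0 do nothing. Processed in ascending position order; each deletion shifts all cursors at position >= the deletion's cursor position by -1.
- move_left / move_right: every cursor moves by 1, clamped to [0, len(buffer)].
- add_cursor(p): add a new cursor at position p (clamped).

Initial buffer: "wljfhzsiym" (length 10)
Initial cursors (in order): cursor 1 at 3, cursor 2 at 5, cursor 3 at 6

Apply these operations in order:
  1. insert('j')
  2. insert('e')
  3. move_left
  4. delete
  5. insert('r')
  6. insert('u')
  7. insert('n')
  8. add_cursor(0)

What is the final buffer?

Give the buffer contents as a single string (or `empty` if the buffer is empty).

After op 1 (insert('j')): buffer="wljjfhjzjsiym" (len 13), cursors c1@4 c2@7 c3@9, authorship ...1..2.3....
After op 2 (insert('e')): buffer="wljjefhjezjesiym" (len 16), cursors c1@5 c2@9 c3@12, authorship ...11..22.33....
After op 3 (move_left): buffer="wljjefhjezjesiym" (len 16), cursors c1@4 c2@8 c3@11, authorship ...11..22.33....
After op 4 (delete): buffer="wljefhezesiym" (len 13), cursors c1@3 c2@6 c3@8, authorship ...1..2.3....
After op 5 (insert('r')): buffer="wljrefhrezresiym" (len 16), cursors c1@4 c2@8 c3@11, authorship ...11..22.33....
After op 6 (insert('u')): buffer="wljruefhruezruesiym" (len 19), cursors c1@5 c2@10 c3@14, authorship ...111..222.333....
After op 7 (insert('n')): buffer="wljrunefhrunezrunesiym" (len 22), cursors c1@6 c2@12 c3@17, authorship ...1111..2222.3333....
After op 8 (add_cursor(0)): buffer="wljrunefhrunezrunesiym" (len 22), cursors c4@0 c1@6 c2@12 c3@17, authorship ...1111..2222.3333....

Answer: wljrunefhrunezrunesiym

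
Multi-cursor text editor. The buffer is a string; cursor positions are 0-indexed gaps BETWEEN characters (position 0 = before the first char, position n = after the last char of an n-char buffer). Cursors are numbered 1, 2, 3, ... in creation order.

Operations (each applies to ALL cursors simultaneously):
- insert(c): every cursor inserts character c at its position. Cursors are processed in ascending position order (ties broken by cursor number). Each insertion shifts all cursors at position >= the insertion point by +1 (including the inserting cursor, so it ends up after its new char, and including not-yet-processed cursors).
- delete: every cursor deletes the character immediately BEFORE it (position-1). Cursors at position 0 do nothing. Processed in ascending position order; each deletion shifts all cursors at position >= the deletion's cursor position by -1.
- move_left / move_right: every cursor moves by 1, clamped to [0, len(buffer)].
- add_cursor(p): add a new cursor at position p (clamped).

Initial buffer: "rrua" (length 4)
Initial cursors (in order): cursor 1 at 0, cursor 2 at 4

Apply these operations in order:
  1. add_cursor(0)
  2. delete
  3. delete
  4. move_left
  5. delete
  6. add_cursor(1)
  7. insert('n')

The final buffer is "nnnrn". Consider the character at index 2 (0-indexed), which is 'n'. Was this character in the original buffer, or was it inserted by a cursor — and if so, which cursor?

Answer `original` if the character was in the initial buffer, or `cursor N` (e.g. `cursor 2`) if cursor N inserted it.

Answer: cursor 3

Derivation:
After op 1 (add_cursor(0)): buffer="rrua" (len 4), cursors c1@0 c3@0 c2@4, authorship ....
After op 2 (delete): buffer="rru" (len 3), cursors c1@0 c3@0 c2@3, authorship ...
After op 3 (delete): buffer="rr" (len 2), cursors c1@0 c3@0 c2@2, authorship ..
After op 4 (move_left): buffer="rr" (len 2), cursors c1@0 c3@0 c2@1, authorship ..
After op 5 (delete): buffer="r" (len 1), cursors c1@0 c2@0 c3@0, authorship .
After op 6 (add_cursor(1)): buffer="r" (len 1), cursors c1@0 c2@0 c3@0 c4@1, authorship .
After op 7 (insert('n')): buffer="nnnrn" (len 5), cursors c1@3 c2@3 c3@3 c4@5, authorship 123.4
Authorship (.=original, N=cursor N): 1 2 3 . 4
Index 2: author = 3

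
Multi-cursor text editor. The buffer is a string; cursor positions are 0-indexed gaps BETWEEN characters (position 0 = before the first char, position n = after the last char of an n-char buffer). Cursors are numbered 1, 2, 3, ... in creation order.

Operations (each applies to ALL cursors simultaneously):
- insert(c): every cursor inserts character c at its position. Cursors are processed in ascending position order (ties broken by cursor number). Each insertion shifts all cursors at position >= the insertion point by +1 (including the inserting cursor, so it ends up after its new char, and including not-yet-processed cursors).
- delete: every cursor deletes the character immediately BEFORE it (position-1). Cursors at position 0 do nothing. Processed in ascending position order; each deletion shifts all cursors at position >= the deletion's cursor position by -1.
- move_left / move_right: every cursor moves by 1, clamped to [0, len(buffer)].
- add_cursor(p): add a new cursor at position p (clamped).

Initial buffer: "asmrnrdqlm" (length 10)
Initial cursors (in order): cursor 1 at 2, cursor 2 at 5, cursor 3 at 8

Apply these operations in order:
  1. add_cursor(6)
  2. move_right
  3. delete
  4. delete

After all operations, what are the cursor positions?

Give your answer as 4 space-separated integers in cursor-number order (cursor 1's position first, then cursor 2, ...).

Answer: 1 1 1 1

Derivation:
After op 1 (add_cursor(6)): buffer="asmrnrdqlm" (len 10), cursors c1@2 c2@5 c4@6 c3@8, authorship ..........
After op 2 (move_right): buffer="asmrnrdqlm" (len 10), cursors c1@3 c2@6 c4@7 c3@9, authorship ..........
After op 3 (delete): buffer="asrnqm" (len 6), cursors c1@2 c2@4 c4@4 c3@5, authorship ......
After op 4 (delete): buffer="am" (len 2), cursors c1@1 c2@1 c3@1 c4@1, authorship ..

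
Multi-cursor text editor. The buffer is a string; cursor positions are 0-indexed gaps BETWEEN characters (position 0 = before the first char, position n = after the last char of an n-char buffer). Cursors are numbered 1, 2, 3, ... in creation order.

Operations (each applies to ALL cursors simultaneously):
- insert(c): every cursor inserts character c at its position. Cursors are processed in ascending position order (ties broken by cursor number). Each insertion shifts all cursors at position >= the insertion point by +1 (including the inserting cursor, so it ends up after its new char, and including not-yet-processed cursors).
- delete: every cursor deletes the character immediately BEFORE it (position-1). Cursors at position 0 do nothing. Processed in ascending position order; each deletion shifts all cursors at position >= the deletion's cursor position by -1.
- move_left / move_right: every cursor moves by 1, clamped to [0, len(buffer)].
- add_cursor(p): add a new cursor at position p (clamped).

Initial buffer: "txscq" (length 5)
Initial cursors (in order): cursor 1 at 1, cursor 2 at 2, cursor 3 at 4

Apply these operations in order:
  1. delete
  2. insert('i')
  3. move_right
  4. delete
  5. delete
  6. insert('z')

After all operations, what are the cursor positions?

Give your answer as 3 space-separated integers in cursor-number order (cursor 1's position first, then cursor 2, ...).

After op 1 (delete): buffer="sq" (len 2), cursors c1@0 c2@0 c3@1, authorship ..
After op 2 (insert('i')): buffer="iisiq" (len 5), cursors c1@2 c2@2 c3@4, authorship 12.3.
After op 3 (move_right): buffer="iisiq" (len 5), cursors c1@3 c2@3 c3@5, authorship 12.3.
After op 4 (delete): buffer="ii" (len 2), cursors c1@1 c2@1 c3@2, authorship 13
After op 5 (delete): buffer="" (len 0), cursors c1@0 c2@0 c3@0, authorship 
After op 6 (insert('z')): buffer="zzz" (len 3), cursors c1@3 c2@3 c3@3, authorship 123

Answer: 3 3 3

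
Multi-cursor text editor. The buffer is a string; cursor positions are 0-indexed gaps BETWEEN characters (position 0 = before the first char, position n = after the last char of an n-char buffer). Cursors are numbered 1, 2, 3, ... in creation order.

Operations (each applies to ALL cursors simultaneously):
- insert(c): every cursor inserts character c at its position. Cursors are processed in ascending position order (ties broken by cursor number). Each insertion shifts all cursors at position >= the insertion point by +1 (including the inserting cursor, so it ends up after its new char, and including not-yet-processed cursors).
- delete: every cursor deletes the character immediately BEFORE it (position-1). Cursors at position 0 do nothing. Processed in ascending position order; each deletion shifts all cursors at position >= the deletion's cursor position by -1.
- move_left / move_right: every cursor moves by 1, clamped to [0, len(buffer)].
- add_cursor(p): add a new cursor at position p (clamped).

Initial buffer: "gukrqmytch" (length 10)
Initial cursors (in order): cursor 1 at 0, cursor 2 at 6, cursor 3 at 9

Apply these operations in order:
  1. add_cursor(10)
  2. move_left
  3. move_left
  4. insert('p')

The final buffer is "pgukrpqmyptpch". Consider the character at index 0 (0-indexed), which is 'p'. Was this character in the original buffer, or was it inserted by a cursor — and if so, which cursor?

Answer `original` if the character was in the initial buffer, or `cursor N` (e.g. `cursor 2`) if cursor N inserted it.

After op 1 (add_cursor(10)): buffer="gukrqmytch" (len 10), cursors c1@0 c2@6 c3@9 c4@10, authorship ..........
After op 2 (move_left): buffer="gukrqmytch" (len 10), cursors c1@0 c2@5 c3@8 c4@9, authorship ..........
After op 3 (move_left): buffer="gukrqmytch" (len 10), cursors c1@0 c2@4 c3@7 c4@8, authorship ..........
After op 4 (insert('p')): buffer="pgukrpqmyptpch" (len 14), cursors c1@1 c2@6 c3@10 c4@12, authorship 1....2...3.4..
Authorship (.=original, N=cursor N): 1 . . . . 2 . . . 3 . 4 . .
Index 0: author = 1

Answer: cursor 1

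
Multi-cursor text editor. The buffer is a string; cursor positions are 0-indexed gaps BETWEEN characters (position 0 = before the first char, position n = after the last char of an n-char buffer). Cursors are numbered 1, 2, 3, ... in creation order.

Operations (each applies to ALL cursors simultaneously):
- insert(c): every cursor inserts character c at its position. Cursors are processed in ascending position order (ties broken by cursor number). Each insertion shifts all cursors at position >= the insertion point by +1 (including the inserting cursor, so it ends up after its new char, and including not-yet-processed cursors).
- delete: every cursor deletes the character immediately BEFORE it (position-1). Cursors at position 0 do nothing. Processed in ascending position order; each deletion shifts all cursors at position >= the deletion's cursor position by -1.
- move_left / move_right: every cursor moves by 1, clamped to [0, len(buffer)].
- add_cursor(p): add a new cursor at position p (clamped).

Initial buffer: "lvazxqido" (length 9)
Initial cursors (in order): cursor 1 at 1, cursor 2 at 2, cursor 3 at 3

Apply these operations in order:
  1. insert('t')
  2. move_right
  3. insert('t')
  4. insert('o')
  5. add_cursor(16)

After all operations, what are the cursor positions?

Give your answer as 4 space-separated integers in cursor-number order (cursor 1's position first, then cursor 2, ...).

After op 1 (insert('t')): buffer="ltvtatzxqido" (len 12), cursors c1@2 c2@4 c3@6, authorship .1.2.3......
After op 2 (move_right): buffer="ltvtatzxqido" (len 12), cursors c1@3 c2@5 c3@7, authorship .1.2.3......
After op 3 (insert('t')): buffer="ltvttattztxqido" (len 15), cursors c1@4 c2@7 c3@10, authorship .1.12.23.3.....
After op 4 (insert('o')): buffer="ltvtotatotztoxqido" (len 18), cursors c1@5 c2@9 c3@13, authorship .1.112.223.33.....
After op 5 (add_cursor(16)): buffer="ltvtotatotztoxqido" (len 18), cursors c1@5 c2@9 c3@13 c4@16, authorship .1.112.223.33.....

Answer: 5 9 13 16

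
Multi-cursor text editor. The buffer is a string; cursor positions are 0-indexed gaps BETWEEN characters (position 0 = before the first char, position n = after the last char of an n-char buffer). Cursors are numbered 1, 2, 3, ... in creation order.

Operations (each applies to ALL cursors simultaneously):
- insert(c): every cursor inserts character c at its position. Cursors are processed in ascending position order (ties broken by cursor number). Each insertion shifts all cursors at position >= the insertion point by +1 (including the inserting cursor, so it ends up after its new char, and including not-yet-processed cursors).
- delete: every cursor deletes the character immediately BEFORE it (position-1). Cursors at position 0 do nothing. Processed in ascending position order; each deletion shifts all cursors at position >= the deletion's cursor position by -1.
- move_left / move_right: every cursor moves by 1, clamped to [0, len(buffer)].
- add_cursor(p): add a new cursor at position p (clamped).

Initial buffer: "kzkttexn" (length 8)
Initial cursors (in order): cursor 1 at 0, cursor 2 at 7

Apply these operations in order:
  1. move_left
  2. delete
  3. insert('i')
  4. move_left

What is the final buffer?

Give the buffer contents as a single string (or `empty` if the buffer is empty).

After op 1 (move_left): buffer="kzkttexn" (len 8), cursors c1@0 c2@6, authorship ........
After op 2 (delete): buffer="kzkttxn" (len 7), cursors c1@0 c2@5, authorship .......
After op 3 (insert('i')): buffer="ikzkttixn" (len 9), cursors c1@1 c2@7, authorship 1.....2..
After op 4 (move_left): buffer="ikzkttixn" (len 9), cursors c1@0 c2@6, authorship 1.....2..

Answer: ikzkttixn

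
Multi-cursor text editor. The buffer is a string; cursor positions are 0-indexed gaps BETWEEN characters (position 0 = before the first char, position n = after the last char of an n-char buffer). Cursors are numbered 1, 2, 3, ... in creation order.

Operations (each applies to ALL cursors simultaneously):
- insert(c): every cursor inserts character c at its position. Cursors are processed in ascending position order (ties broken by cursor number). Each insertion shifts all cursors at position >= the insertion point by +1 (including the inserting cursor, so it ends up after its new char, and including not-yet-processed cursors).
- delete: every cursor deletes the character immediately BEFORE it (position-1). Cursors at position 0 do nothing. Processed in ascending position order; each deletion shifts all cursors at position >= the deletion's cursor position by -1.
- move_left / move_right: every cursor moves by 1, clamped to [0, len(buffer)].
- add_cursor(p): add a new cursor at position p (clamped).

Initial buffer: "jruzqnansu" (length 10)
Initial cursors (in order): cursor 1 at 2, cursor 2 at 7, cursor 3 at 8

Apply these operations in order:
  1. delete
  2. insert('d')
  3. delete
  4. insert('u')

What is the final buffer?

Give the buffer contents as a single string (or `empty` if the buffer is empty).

After op 1 (delete): buffer="juzqnsu" (len 7), cursors c1@1 c2@5 c3@5, authorship .......
After op 2 (insert('d')): buffer="jduzqnddsu" (len 10), cursors c1@2 c2@8 c3@8, authorship .1....23..
After op 3 (delete): buffer="juzqnsu" (len 7), cursors c1@1 c2@5 c3@5, authorship .......
After op 4 (insert('u')): buffer="juuzqnuusu" (len 10), cursors c1@2 c2@8 c3@8, authorship .1....23..

Answer: juuzqnuusu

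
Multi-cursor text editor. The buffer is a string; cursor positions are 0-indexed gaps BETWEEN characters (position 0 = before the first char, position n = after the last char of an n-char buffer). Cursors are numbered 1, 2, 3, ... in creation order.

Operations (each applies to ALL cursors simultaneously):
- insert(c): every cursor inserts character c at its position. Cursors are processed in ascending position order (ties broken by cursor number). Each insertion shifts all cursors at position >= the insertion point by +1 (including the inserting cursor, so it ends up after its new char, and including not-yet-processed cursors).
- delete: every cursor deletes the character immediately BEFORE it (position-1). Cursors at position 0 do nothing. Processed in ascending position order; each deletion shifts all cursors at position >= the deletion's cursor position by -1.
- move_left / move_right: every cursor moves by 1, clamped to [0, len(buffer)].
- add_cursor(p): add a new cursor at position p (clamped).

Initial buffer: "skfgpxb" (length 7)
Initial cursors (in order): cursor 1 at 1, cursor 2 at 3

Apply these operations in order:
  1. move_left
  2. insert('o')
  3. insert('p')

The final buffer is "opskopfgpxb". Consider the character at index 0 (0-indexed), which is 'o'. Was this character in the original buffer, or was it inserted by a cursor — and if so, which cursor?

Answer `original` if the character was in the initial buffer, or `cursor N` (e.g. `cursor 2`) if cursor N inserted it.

After op 1 (move_left): buffer="skfgpxb" (len 7), cursors c1@0 c2@2, authorship .......
After op 2 (insert('o')): buffer="oskofgpxb" (len 9), cursors c1@1 c2@4, authorship 1..2.....
After op 3 (insert('p')): buffer="opskopfgpxb" (len 11), cursors c1@2 c2@6, authorship 11..22.....
Authorship (.=original, N=cursor N): 1 1 . . 2 2 . . . . .
Index 0: author = 1

Answer: cursor 1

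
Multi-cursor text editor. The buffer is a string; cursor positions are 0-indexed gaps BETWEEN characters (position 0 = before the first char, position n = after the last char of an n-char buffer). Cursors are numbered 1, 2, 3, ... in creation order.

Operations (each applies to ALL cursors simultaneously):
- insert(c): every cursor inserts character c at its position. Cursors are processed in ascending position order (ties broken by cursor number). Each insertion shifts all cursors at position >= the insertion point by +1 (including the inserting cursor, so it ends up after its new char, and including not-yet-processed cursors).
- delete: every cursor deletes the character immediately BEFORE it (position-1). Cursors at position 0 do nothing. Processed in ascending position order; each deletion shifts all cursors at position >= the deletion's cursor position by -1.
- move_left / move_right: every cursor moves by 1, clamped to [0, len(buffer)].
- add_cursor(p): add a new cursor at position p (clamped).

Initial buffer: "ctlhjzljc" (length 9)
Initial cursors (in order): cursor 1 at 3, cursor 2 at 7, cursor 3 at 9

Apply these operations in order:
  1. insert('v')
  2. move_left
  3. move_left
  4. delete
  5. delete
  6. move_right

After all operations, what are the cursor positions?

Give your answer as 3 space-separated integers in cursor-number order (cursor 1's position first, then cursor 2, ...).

After op 1 (insert('v')): buffer="ctlvhjzlvjcv" (len 12), cursors c1@4 c2@9 c3@12, authorship ...1....2..3
After op 2 (move_left): buffer="ctlvhjzlvjcv" (len 12), cursors c1@3 c2@8 c3@11, authorship ...1....2..3
After op 3 (move_left): buffer="ctlvhjzlvjcv" (len 12), cursors c1@2 c2@7 c3@10, authorship ...1....2..3
After op 4 (delete): buffer="clvhjlvcv" (len 9), cursors c1@1 c2@5 c3@7, authorship ..1...2.3
After op 5 (delete): buffer="lvhlcv" (len 6), cursors c1@0 c2@3 c3@4, authorship .1...3
After op 6 (move_right): buffer="lvhlcv" (len 6), cursors c1@1 c2@4 c3@5, authorship .1...3

Answer: 1 4 5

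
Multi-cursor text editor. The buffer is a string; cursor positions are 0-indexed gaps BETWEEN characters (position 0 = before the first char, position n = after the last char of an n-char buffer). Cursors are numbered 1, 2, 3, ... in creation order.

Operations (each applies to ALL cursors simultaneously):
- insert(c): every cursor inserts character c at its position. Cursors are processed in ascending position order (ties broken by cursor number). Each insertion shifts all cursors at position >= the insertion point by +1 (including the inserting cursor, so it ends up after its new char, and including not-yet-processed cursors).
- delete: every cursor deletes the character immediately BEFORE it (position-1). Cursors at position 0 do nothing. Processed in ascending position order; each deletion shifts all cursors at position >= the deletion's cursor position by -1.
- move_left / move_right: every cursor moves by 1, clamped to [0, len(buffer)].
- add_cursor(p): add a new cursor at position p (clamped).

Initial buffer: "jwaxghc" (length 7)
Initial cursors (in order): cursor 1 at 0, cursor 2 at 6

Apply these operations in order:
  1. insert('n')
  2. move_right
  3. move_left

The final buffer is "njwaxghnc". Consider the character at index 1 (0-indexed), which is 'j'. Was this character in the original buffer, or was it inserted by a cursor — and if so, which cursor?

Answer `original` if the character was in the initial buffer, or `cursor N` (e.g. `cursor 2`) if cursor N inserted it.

Answer: original

Derivation:
After op 1 (insert('n')): buffer="njwaxghnc" (len 9), cursors c1@1 c2@8, authorship 1......2.
After op 2 (move_right): buffer="njwaxghnc" (len 9), cursors c1@2 c2@9, authorship 1......2.
After op 3 (move_left): buffer="njwaxghnc" (len 9), cursors c1@1 c2@8, authorship 1......2.
Authorship (.=original, N=cursor N): 1 . . . . . . 2 .
Index 1: author = original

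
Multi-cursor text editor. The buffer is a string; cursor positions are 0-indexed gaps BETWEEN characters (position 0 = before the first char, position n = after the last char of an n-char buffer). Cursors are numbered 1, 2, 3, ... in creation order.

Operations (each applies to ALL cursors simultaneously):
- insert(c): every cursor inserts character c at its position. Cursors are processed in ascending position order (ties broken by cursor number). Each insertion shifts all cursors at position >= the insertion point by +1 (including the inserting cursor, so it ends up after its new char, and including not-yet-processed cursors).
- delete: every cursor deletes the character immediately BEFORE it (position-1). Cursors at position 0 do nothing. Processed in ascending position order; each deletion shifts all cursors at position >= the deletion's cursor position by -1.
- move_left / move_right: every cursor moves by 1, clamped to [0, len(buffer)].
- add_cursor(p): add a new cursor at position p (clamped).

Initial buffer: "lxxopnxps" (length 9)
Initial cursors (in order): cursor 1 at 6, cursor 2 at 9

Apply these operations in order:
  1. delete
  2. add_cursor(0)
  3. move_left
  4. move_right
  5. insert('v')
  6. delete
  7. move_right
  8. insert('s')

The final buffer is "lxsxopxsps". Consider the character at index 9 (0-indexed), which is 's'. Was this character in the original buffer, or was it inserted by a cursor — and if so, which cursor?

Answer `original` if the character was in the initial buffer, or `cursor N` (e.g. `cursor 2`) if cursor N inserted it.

Answer: cursor 2

Derivation:
After op 1 (delete): buffer="lxxopxp" (len 7), cursors c1@5 c2@7, authorship .......
After op 2 (add_cursor(0)): buffer="lxxopxp" (len 7), cursors c3@0 c1@5 c2@7, authorship .......
After op 3 (move_left): buffer="lxxopxp" (len 7), cursors c3@0 c1@4 c2@6, authorship .......
After op 4 (move_right): buffer="lxxopxp" (len 7), cursors c3@1 c1@5 c2@7, authorship .......
After op 5 (insert('v')): buffer="lvxxopvxpv" (len 10), cursors c3@2 c1@7 c2@10, authorship .3....1..2
After op 6 (delete): buffer="lxxopxp" (len 7), cursors c3@1 c1@5 c2@7, authorship .......
After op 7 (move_right): buffer="lxxopxp" (len 7), cursors c3@2 c1@6 c2@7, authorship .......
After op 8 (insert('s')): buffer="lxsxopxsps" (len 10), cursors c3@3 c1@8 c2@10, authorship ..3....1.2
Authorship (.=original, N=cursor N): . . 3 . . . . 1 . 2
Index 9: author = 2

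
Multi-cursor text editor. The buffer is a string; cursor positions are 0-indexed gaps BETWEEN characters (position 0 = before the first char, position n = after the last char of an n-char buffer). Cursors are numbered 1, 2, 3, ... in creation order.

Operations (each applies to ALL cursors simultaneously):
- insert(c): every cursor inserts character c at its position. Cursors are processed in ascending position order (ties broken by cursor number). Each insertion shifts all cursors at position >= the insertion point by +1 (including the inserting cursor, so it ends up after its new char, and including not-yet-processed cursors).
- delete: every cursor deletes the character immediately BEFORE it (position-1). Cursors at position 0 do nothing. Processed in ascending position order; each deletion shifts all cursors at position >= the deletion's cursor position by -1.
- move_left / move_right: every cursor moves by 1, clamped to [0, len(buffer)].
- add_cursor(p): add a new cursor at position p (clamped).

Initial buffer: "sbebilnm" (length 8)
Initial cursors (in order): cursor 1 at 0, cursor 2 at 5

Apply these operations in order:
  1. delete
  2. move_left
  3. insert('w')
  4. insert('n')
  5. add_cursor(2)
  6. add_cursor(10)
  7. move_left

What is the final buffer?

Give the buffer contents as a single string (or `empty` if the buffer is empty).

Answer: wnsbewnblnm

Derivation:
After op 1 (delete): buffer="sbeblnm" (len 7), cursors c1@0 c2@4, authorship .......
After op 2 (move_left): buffer="sbeblnm" (len 7), cursors c1@0 c2@3, authorship .......
After op 3 (insert('w')): buffer="wsbewblnm" (len 9), cursors c1@1 c2@5, authorship 1...2....
After op 4 (insert('n')): buffer="wnsbewnblnm" (len 11), cursors c1@2 c2@7, authorship 11...22....
After op 5 (add_cursor(2)): buffer="wnsbewnblnm" (len 11), cursors c1@2 c3@2 c2@7, authorship 11...22....
After op 6 (add_cursor(10)): buffer="wnsbewnblnm" (len 11), cursors c1@2 c3@2 c2@7 c4@10, authorship 11...22....
After op 7 (move_left): buffer="wnsbewnblnm" (len 11), cursors c1@1 c3@1 c2@6 c4@9, authorship 11...22....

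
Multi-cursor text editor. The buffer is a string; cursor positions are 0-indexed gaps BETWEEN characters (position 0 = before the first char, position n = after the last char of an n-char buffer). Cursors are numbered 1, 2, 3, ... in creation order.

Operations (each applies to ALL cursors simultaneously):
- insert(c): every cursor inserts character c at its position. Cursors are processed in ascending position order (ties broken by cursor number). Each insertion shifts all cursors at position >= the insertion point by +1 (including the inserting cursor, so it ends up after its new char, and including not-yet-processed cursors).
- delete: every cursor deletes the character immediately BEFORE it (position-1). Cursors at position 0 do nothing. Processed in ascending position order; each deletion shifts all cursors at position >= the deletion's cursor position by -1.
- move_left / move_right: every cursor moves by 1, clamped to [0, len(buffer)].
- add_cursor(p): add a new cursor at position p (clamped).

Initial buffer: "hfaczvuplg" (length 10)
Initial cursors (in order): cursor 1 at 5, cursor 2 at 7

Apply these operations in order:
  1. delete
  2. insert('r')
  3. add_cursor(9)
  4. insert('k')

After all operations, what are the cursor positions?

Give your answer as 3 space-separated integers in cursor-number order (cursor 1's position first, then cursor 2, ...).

After op 1 (delete): buffer="hfacvplg" (len 8), cursors c1@4 c2@5, authorship ........
After op 2 (insert('r')): buffer="hfacrvrplg" (len 10), cursors c1@5 c2@7, authorship ....1.2...
After op 3 (add_cursor(9)): buffer="hfacrvrplg" (len 10), cursors c1@5 c2@7 c3@9, authorship ....1.2...
After op 4 (insert('k')): buffer="hfacrkvrkplkg" (len 13), cursors c1@6 c2@9 c3@12, authorship ....11.22..3.

Answer: 6 9 12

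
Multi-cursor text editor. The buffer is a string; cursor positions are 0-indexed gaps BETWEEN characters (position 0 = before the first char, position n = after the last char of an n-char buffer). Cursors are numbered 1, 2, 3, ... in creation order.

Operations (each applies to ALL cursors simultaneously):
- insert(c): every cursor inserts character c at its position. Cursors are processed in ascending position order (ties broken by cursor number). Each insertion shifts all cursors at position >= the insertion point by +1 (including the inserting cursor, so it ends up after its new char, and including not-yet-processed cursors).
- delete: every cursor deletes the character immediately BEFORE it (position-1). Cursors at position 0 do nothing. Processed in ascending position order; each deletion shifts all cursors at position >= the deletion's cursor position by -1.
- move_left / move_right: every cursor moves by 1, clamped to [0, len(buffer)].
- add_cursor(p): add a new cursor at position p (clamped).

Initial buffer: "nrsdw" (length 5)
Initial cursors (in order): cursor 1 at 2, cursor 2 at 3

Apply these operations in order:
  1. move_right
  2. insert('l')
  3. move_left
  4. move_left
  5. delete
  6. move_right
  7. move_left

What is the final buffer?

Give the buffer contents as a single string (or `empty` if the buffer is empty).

After op 1 (move_right): buffer="nrsdw" (len 5), cursors c1@3 c2@4, authorship .....
After op 2 (insert('l')): buffer="nrsldlw" (len 7), cursors c1@4 c2@6, authorship ...1.2.
After op 3 (move_left): buffer="nrsldlw" (len 7), cursors c1@3 c2@5, authorship ...1.2.
After op 4 (move_left): buffer="nrsldlw" (len 7), cursors c1@2 c2@4, authorship ...1.2.
After op 5 (delete): buffer="nsdlw" (len 5), cursors c1@1 c2@2, authorship ...2.
After op 6 (move_right): buffer="nsdlw" (len 5), cursors c1@2 c2@3, authorship ...2.
After op 7 (move_left): buffer="nsdlw" (len 5), cursors c1@1 c2@2, authorship ...2.

Answer: nsdlw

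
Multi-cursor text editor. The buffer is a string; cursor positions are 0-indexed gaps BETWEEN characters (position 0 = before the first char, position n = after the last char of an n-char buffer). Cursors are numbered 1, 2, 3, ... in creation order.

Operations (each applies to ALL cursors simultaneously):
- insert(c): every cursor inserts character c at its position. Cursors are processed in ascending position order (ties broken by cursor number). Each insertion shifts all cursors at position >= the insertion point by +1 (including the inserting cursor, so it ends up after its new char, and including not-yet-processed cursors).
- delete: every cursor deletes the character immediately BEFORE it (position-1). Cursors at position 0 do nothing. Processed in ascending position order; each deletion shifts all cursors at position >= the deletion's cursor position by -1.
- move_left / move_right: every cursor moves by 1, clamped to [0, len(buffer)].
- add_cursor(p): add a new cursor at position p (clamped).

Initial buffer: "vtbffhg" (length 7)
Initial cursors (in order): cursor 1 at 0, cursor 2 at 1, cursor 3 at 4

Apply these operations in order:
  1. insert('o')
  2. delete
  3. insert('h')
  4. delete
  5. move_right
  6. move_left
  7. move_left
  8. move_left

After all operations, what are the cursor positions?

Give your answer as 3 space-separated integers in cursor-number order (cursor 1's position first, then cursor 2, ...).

After op 1 (insert('o')): buffer="ovotbfofhg" (len 10), cursors c1@1 c2@3 c3@7, authorship 1.2...3...
After op 2 (delete): buffer="vtbffhg" (len 7), cursors c1@0 c2@1 c3@4, authorship .......
After op 3 (insert('h')): buffer="hvhtbfhfhg" (len 10), cursors c1@1 c2@3 c3@7, authorship 1.2...3...
After op 4 (delete): buffer="vtbffhg" (len 7), cursors c1@0 c2@1 c3@4, authorship .......
After op 5 (move_right): buffer="vtbffhg" (len 7), cursors c1@1 c2@2 c3@5, authorship .......
After op 6 (move_left): buffer="vtbffhg" (len 7), cursors c1@0 c2@1 c3@4, authorship .......
After op 7 (move_left): buffer="vtbffhg" (len 7), cursors c1@0 c2@0 c3@3, authorship .......
After op 8 (move_left): buffer="vtbffhg" (len 7), cursors c1@0 c2@0 c3@2, authorship .......

Answer: 0 0 2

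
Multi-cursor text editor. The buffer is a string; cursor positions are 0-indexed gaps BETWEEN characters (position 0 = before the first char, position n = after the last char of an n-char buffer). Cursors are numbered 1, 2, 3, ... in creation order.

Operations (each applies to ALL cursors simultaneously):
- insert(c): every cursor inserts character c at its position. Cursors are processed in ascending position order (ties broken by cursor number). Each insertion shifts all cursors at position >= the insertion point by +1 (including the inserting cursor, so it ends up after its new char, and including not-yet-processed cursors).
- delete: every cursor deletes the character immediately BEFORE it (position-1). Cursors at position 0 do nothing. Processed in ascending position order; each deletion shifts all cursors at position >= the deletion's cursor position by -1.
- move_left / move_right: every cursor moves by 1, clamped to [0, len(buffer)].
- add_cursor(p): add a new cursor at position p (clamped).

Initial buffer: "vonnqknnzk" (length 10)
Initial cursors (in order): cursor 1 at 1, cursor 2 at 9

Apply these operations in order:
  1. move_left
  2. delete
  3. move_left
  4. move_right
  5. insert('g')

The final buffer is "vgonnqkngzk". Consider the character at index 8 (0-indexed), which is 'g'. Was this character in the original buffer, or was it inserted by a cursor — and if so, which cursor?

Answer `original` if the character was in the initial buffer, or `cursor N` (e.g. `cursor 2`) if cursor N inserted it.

After op 1 (move_left): buffer="vonnqknnzk" (len 10), cursors c1@0 c2@8, authorship ..........
After op 2 (delete): buffer="vonnqknzk" (len 9), cursors c1@0 c2@7, authorship .........
After op 3 (move_left): buffer="vonnqknzk" (len 9), cursors c1@0 c2@6, authorship .........
After op 4 (move_right): buffer="vonnqknzk" (len 9), cursors c1@1 c2@7, authorship .........
After op 5 (insert('g')): buffer="vgonnqkngzk" (len 11), cursors c1@2 c2@9, authorship .1......2..
Authorship (.=original, N=cursor N): . 1 . . . . . . 2 . .
Index 8: author = 2

Answer: cursor 2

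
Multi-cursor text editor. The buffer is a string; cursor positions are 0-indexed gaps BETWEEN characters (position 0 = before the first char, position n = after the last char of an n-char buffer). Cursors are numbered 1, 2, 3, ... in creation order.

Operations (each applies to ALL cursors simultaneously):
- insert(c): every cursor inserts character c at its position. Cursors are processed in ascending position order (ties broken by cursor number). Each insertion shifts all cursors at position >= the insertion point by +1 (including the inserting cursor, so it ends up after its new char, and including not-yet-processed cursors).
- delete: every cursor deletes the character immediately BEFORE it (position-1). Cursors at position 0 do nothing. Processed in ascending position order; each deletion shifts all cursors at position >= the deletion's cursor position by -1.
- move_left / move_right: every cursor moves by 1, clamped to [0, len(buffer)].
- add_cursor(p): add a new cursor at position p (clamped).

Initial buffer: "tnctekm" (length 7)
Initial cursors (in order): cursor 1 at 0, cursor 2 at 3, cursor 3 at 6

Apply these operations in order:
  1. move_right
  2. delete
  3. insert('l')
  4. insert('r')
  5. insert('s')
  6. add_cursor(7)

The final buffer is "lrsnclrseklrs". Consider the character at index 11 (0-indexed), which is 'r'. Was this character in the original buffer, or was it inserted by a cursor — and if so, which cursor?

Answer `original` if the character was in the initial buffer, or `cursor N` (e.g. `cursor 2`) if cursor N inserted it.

Answer: cursor 3

Derivation:
After op 1 (move_right): buffer="tnctekm" (len 7), cursors c1@1 c2@4 c3@7, authorship .......
After op 2 (delete): buffer="ncek" (len 4), cursors c1@0 c2@2 c3@4, authorship ....
After op 3 (insert('l')): buffer="lnclekl" (len 7), cursors c1@1 c2@4 c3@7, authorship 1..2..3
After op 4 (insert('r')): buffer="lrnclreklr" (len 10), cursors c1@2 c2@6 c3@10, authorship 11..22..33
After op 5 (insert('s')): buffer="lrsnclrseklrs" (len 13), cursors c1@3 c2@8 c3@13, authorship 111..222..333
After op 6 (add_cursor(7)): buffer="lrsnclrseklrs" (len 13), cursors c1@3 c4@7 c2@8 c3@13, authorship 111..222..333
Authorship (.=original, N=cursor N): 1 1 1 . . 2 2 2 . . 3 3 3
Index 11: author = 3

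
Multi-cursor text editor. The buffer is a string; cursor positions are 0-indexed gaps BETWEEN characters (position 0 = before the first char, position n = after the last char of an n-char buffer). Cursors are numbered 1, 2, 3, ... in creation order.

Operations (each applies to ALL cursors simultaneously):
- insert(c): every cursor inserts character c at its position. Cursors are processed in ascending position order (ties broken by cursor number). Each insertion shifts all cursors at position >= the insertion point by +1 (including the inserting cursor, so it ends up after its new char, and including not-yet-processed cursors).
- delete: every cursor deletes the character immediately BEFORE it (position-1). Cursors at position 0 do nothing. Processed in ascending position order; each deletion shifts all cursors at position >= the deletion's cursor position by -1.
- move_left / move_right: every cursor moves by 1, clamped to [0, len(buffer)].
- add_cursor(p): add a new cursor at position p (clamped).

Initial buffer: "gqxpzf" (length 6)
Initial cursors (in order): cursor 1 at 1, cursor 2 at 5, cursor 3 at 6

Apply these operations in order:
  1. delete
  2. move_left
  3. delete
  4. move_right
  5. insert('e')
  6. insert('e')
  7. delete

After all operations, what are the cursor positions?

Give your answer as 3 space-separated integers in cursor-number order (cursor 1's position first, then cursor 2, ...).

Answer: 4 4 4

Derivation:
After op 1 (delete): buffer="qxp" (len 3), cursors c1@0 c2@3 c3@3, authorship ...
After op 2 (move_left): buffer="qxp" (len 3), cursors c1@0 c2@2 c3@2, authorship ...
After op 3 (delete): buffer="p" (len 1), cursors c1@0 c2@0 c3@0, authorship .
After op 4 (move_right): buffer="p" (len 1), cursors c1@1 c2@1 c3@1, authorship .
After op 5 (insert('e')): buffer="peee" (len 4), cursors c1@4 c2@4 c3@4, authorship .123
After op 6 (insert('e')): buffer="peeeeee" (len 7), cursors c1@7 c2@7 c3@7, authorship .123123
After op 7 (delete): buffer="peee" (len 4), cursors c1@4 c2@4 c3@4, authorship .123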